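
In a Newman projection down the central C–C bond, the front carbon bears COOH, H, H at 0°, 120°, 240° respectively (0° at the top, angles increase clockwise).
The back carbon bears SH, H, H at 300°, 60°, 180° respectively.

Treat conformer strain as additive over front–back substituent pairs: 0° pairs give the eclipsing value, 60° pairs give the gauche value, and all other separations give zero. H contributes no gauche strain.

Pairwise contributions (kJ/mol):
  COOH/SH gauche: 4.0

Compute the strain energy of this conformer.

4.0 kJ/mol

This conformer is staggered. COOH at 0° is gauche with SH at 300° (4.0). Total 4.0 kJ/mol.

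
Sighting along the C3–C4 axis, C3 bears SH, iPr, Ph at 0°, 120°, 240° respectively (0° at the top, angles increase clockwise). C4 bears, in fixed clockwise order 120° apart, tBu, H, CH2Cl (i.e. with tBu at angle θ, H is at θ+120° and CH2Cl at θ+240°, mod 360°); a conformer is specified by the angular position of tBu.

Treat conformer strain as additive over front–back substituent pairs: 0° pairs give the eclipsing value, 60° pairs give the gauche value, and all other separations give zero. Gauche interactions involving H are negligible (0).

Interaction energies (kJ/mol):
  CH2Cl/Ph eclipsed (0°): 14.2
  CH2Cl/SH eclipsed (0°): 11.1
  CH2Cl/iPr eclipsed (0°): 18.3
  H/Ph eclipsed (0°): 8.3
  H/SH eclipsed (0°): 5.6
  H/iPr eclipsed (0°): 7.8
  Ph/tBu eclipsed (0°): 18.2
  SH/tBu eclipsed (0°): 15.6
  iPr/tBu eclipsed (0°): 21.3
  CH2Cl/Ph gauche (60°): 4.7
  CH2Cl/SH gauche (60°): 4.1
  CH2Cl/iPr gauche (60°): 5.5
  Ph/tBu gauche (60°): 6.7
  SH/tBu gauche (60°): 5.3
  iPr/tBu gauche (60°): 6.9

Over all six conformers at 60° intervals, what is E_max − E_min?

tBu at 0° (eclipsed): SH–tBu eclipsed, iPr–H eclipsed, Ph–CH2Cl eclipsed; 15.6 + 7.8 + 14.2 = 37.6 kJ/mol.
tBu at 60° (staggered): SH–tBu gauche, SH–CH2Cl gauche, iPr–tBu gauche, Ph–CH2Cl gauche; 5.3 + 4.1 + 6.9 + 4.7 = 21.0 kJ/mol.
tBu at 120° (eclipsed): SH–CH2Cl eclipsed, iPr–tBu eclipsed, Ph–H eclipsed; 11.1 + 21.3 + 8.3 = 40.7 kJ/mol.
tBu at 180° (staggered): SH–CH2Cl gauche, iPr–tBu gauche, iPr–CH2Cl gauche, Ph–tBu gauche; 4.1 + 6.9 + 5.5 + 6.7 = 23.2 kJ/mol.
tBu at 240° (eclipsed): SH–H eclipsed, iPr–CH2Cl eclipsed, Ph–tBu eclipsed; 5.6 + 18.3 + 18.2 = 42.1 kJ/mol.
tBu at 300° (staggered): SH–tBu gauche, iPr–CH2Cl gauche, Ph–tBu gauche, Ph–CH2Cl gauche; 5.3 + 5.5 + 6.7 + 4.7 = 22.2 kJ/mol.
Max at 240° (42.1 kJ/mol), min at 60° (21.0 kJ/mol); barrier = 21.1 kJ/mol.

21.1 kJ/mol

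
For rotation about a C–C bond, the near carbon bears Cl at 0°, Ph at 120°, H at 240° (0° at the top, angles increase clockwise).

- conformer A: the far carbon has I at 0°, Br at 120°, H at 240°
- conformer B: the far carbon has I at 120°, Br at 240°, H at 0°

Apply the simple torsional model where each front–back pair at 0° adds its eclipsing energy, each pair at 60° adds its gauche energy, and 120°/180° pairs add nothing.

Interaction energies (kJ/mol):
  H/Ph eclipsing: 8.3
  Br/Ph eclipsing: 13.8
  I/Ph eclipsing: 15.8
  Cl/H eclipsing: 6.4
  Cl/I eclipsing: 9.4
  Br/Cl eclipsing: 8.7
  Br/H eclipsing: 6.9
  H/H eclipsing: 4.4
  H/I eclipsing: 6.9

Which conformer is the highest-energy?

B

A (eclipsed): Cl–I eclipsed, Ph–Br eclipsed, H–H eclipsed; 9.4 + 13.8 + 4.4 = 27.6 kJ/mol.
B (eclipsed): Cl–H eclipsed, Ph–I eclipsed, H–Br eclipsed; 6.4 + 15.8 + 6.9 = 29.1 kJ/mol.
B has the highest total (29.1 kJ/mol).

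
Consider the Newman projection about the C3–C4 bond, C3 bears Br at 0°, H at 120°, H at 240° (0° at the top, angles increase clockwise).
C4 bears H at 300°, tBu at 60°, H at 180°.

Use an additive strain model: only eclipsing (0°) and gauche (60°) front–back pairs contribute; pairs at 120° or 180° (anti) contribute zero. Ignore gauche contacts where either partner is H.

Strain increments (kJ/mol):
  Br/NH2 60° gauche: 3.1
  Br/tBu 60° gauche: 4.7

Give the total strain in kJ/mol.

4.7 kJ/mol

This conformer (staggered): Br(0°)/tBu(60°) gauche 4.7 → 4.7 kJ/mol.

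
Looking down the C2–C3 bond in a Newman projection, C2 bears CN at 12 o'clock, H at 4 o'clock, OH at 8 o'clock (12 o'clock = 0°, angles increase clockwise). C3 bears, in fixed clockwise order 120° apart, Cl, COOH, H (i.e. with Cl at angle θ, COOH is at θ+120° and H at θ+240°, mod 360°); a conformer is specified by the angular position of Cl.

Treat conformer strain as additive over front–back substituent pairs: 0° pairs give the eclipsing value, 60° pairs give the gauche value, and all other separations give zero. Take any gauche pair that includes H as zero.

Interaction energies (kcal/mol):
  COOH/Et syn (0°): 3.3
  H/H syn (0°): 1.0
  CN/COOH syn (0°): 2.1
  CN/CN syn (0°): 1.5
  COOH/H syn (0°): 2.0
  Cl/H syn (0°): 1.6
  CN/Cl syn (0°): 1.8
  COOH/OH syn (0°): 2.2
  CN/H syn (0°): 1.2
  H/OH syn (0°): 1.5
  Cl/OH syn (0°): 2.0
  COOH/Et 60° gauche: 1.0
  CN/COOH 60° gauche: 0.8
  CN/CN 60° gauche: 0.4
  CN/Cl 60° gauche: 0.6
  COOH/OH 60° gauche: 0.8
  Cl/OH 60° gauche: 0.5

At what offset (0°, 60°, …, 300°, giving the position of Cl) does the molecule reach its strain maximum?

Cl at 0° is eclipsed. CN at 0° is eclipsed with Cl at 0° (1.8); H at 120° is eclipsed with COOH at 120° (2.0); OH at 240° is eclipsed with H at 240° (1.5). Total 5.3 kcal/mol.
Cl at 60° is staggered. CN at 0° is gauche with Cl at 60° (0.6); OH at 240° is gauche with COOH at 180° (0.8). Total 1.4 kcal/mol.
Cl at 120° is eclipsed. CN at 0° is eclipsed with H at 0° (1.2); H at 120° is eclipsed with Cl at 120° (1.6); OH at 240° is eclipsed with COOH at 240° (2.2). Total 5.0 kcal/mol.
Cl at 180° is staggered. CN at 0° is gauche with COOH at 300° (0.8); OH at 240° is gauche with Cl at 180° (0.5); OH at 240° is gauche with COOH at 300° (0.8). Total 2.1 kcal/mol.
Cl at 240° is eclipsed. CN at 0° is eclipsed with COOH at 0° (2.1); H at 120° is eclipsed with H at 120° (1.0); OH at 240° is eclipsed with Cl at 240° (2.0). Total 5.1 kcal/mol.
Cl at 300° is staggered. CN at 0° is gauche with Cl at 300° (0.6); CN at 0° is gauche with COOH at 60° (0.8); OH at 240° is gauche with Cl at 300° (0.5). Total 1.9 kcal/mol.
The maximum (5.3 kcal/mol) occurs with Cl at 0°.

0°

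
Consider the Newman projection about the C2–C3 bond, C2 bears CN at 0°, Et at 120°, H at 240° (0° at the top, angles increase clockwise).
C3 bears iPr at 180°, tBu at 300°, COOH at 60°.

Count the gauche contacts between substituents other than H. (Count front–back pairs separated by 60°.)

4

Non-H gauche pairs: CN(0°)/tBu(300°); CN(0°)/COOH(60°); Et(120°)/iPr(180°); Et(120°)/COOH(60°) — 4 interactions.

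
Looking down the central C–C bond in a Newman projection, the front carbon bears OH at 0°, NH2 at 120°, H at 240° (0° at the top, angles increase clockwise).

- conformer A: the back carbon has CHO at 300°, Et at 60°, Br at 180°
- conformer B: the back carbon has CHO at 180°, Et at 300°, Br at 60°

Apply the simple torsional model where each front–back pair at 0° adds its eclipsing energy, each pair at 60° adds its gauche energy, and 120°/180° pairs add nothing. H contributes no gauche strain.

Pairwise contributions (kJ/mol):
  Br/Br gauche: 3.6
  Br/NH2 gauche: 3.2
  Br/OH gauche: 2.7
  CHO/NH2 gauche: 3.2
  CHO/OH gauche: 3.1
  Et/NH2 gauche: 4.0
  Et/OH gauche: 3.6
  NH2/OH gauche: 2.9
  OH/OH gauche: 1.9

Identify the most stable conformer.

A (staggered): OH(0°)/CHO(300°) gauche 3.1; OH(0°)/Et(60°) gauche 3.6; NH2(120°)/Et(60°) gauche 4.0; NH2(120°)/Br(180°) gauche 3.2 → 13.9 kJ/mol.
B (staggered): OH(0°)/Et(300°) gauche 3.6; OH(0°)/Br(60°) gauche 2.7; NH2(120°)/CHO(180°) gauche 3.2; NH2(120°)/Br(60°) gauche 3.2 → 12.7 kJ/mol.
B has the lowest total (12.7 kJ/mol).

B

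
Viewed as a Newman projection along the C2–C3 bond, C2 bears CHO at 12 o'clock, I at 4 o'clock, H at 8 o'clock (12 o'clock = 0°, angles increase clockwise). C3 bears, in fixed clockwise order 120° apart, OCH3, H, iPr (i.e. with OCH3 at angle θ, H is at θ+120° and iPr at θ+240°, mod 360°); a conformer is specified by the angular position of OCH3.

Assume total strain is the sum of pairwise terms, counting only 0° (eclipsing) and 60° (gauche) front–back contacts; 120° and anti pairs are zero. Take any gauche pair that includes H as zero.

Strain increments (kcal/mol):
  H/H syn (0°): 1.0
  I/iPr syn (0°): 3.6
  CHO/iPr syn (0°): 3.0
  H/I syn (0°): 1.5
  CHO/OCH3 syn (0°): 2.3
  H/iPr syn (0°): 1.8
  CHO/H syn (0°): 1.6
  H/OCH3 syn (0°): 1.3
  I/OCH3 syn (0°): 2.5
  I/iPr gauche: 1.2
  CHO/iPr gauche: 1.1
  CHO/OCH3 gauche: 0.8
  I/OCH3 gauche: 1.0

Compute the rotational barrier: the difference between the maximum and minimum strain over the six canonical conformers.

OCH3 at 0° (eclipsed): CHO–OCH3 eclipsed, I–H eclipsed, H–iPr eclipsed; 2.3 + 1.5 + 1.8 = 5.6 kcal/mol.
OCH3 at 60° (staggered): CHO–OCH3 gauche, CHO–iPr gauche, I–OCH3 gauche; 0.8 + 1.1 + 1.0 = 2.9 kcal/mol.
OCH3 at 120° (eclipsed): CHO–iPr eclipsed, I–OCH3 eclipsed, H–H eclipsed; 3.0 + 2.5 + 1.0 = 6.5 kcal/mol.
OCH3 at 180° (staggered): CHO–iPr gauche, I–OCH3 gauche, I–iPr gauche; 1.1 + 1.0 + 1.2 = 3.3 kcal/mol.
OCH3 at 240° (eclipsed): CHO–H eclipsed, I–iPr eclipsed, H–OCH3 eclipsed; 1.6 + 3.6 + 1.3 = 6.5 kcal/mol.
OCH3 at 300° (staggered): CHO–OCH3 gauche, I–iPr gauche; 0.8 + 1.2 = 2.0 kcal/mol.
Max at 120° (6.5 kcal/mol), min at 300° (2.0 kcal/mol); barrier = 4.5 kcal/mol.

4.5 kcal/mol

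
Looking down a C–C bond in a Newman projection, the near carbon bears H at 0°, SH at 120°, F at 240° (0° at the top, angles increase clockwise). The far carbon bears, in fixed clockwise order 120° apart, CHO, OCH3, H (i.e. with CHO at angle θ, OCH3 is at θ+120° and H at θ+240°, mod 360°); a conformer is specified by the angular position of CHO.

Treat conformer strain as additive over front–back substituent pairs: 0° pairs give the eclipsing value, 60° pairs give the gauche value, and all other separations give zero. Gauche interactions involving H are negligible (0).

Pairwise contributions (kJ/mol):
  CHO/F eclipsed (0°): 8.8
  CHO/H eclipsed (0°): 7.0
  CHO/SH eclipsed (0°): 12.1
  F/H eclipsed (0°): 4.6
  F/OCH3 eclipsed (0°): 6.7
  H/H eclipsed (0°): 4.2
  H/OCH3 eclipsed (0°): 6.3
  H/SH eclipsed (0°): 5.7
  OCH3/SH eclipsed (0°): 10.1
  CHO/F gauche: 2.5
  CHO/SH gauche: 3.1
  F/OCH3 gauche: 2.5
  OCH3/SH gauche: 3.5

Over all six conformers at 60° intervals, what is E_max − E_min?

CHO at 0° (eclipsed): H–CHO eclipsed, SH–OCH3 eclipsed, F–H eclipsed; 7.0 + 10.1 + 4.6 = 21.7 kJ/mol.
CHO at 60° (staggered): SH–CHO gauche, SH–OCH3 gauche, F–OCH3 gauche; 3.1 + 3.5 + 2.5 = 9.1 kJ/mol.
CHO at 120° (eclipsed): H–H eclipsed, SH–CHO eclipsed, F–OCH3 eclipsed; 4.2 + 12.1 + 6.7 = 23.0 kJ/mol.
CHO at 180° (staggered): SH–CHO gauche, F–CHO gauche, F–OCH3 gauche; 3.1 + 2.5 + 2.5 = 8.1 kJ/mol.
CHO at 240° (eclipsed): H–OCH3 eclipsed, SH–H eclipsed, F–CHO eclipsed; 6.3 + 5.7 + 8.8 = 20.8 kJ/mol.
CHO at 300° (staggered): SH–OCH3 gauche, F–CHO gauche; 3.5 + 2.5 = 6.0 kJ/mol.
Max at 120° (23.0 kJ/mol), min at 300° (6.0 kJ/mol); barrier = 17.0 kJ/mol.

17.0 kJ/mol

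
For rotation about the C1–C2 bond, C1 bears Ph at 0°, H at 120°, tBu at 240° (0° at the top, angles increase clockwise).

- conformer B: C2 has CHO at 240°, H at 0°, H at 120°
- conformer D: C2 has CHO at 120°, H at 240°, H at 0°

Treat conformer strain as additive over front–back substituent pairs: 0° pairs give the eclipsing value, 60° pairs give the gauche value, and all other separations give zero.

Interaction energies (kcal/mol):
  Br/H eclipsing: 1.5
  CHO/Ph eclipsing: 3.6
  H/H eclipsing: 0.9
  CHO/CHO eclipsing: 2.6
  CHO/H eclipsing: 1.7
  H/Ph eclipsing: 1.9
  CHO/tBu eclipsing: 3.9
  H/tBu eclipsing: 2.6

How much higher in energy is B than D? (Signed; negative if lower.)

B (eclipsed): Ph(0°)/H(0°) eclipsed 1.9; H(120°)/H(120°) eclipsed 0.9; tBu(240°)/CHO(240°) eclipsed 3.9 → 6.7 kcal/mol.
D (eclipsed): Ph(0°)/H(0°) eclipsed 1.9; H(120°)/CHO(120°) eclipsed 1.7; tBu(240°)/H(240°) eclipsed 2.6 → 6.2 kcal/mol.
E(B) − E(D) = 6.7 − 6.2 = +0.5 kcal/mol.

+0.5 kcal/mol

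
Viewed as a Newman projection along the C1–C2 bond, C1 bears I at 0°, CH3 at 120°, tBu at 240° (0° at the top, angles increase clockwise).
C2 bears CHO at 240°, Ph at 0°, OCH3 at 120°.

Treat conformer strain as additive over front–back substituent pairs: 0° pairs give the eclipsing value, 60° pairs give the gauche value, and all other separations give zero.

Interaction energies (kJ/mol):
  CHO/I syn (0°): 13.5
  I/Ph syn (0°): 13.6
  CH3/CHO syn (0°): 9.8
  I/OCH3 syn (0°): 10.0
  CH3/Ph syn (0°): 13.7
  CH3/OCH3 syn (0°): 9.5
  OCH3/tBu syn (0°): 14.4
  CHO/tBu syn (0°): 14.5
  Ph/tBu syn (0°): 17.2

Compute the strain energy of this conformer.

This conformer (eclipsed): I(0°)/Ph(0°) eclipsed 13.6; CH3(120°)/OCH3(120°) eclipsed 9.5; tBu(240°)/CHO(240°) eclipsed 14.5 → 37.6 kJ/mol.

37.6 kJ/mol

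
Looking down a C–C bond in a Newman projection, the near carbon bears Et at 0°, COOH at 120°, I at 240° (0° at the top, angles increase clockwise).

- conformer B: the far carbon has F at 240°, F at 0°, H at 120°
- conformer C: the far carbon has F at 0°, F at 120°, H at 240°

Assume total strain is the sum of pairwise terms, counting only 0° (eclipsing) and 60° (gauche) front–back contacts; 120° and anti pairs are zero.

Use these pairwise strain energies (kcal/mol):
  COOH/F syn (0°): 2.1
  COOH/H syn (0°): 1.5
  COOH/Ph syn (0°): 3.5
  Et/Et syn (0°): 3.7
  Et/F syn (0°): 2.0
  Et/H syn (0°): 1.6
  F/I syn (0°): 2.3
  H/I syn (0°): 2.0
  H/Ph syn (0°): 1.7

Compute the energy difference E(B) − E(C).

-0.3 kcal/mol

B (eclipsed): Et(0°)/F(0°) eclipsed 2.0; COOH(120°)/H(120°) eclipsed 1.5; I(240°)/F(240°) eclipsed 2.3 → 5.8 kcal/mol.
C (eclipsed): Et(0°)/F(0°) eclipsed 2.0; COOH(120°)/F(120°) eclipsed 2.1; I(240°)/H(240°) eclipsed 2.0 → 6.1 kcal/mol.
E(B) − E(C) = 5.8 − 6.1 = -0.3 kcal/mol.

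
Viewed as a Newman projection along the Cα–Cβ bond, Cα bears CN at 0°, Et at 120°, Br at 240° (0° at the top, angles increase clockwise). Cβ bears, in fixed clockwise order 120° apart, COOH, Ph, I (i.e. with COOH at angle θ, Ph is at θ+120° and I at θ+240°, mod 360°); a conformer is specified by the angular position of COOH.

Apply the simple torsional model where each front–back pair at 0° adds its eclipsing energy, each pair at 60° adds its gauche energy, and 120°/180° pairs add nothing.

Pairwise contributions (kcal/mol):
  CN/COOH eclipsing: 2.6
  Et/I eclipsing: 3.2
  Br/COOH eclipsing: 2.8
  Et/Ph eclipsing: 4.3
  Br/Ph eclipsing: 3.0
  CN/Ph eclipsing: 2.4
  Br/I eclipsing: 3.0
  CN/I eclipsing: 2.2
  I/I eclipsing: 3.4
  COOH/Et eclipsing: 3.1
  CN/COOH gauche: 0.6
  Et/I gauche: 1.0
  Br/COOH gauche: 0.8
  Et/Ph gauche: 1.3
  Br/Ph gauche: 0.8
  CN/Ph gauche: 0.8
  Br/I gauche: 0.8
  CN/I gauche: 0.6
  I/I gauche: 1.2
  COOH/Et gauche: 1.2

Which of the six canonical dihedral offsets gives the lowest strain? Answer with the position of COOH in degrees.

COOH at 0° (eclipsed): CN(0°)/COOH(0°) eclipsed 2.6; Et(120°)/Ph(120°) eclipsed 4.3; Br(240°)/I(240°) eclipsed 3.0 → 9.9 kcal/mol.
COOH at 60° (staggered): CN(0°)/COOH(60°) gauche 0.6; CN(0°)/I(300°) gauche 0.6; Et(120°)/COOH(60°) gauche 1.2; Et(120°)/Ph(180°) gauche 1.3; Br(240°)/Ph(180°) gauche 0.8; Br(240°)/I(300°) gauche 0.8 → 5.3 kcal/mol.
COOH at 120° (eclipsed): CN(0°)/I(0°) eclipsed 2.2; Et(120°)/COOH(120°) eclipsed 3.1; Br(240°)/Ph(240°) eclipsed 3.0 → 8.3 kcal/mol.
COOH at 180° (staggered): CN(0°)/Ph(300°) gauche 0.8; CN(0°)/I(60°) gauche 0.6; Et(120°)/COOH(180°) gauche 1.2; Et(120°)/I(60°) gauche 1.0; Br(240°)/COOH(180°) gauche 0.8; Br(240°)/Ph(300°) gauche 0.8 → 5.2 kcal/mol.
COOH at 240° (eclipsed): CN(0°)/Ph(0°) eclipsed 2.4; Et(120°)/I(120°) eclipsed 3.2; Br(240°)/COOH(240°) eclipsed 2.8 → 8.4 kcal/mol.
COOH at 300° (staggered): CN(0°)/COOH(300°) gauche 0.6; CN(0°)/Ph(60°) gauche 0.8; Et(120°)/Ph(60°) gauche 1.3; Et(120°)/I(180°) gauche 1.0; Br(240°)/COOH(300°) gauche 0.8; Br(240°)/I(180°) gauche 0.8 → 5.3 kcal/mol.
The minimum (5.2 kcal/mol) occurs with COOH at 180°.

180°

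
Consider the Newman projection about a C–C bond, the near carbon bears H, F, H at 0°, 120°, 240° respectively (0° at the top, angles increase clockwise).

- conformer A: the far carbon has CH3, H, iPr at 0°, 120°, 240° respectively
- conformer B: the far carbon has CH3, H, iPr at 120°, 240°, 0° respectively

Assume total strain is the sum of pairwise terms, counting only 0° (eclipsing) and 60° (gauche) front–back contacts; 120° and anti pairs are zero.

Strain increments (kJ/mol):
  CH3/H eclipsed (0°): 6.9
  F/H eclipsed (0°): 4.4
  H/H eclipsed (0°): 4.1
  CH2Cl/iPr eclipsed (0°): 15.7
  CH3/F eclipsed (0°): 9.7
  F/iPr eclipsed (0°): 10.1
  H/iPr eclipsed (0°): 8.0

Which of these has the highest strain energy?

B

A (eclipsed): H–CH3 eclipsed, F–H eclipsed, H–iPr eclipsed; 6.9 + 4.4 + 8.0 = 19.3 kJ/mol.
B (eclipsed): H–iPr eclipsed, F–CH3 eclipsed, H–H eclipsed; 8.0 + 9.7 + 4.1 = 21.8 kJ/mol.
B has the highest total (21.8 kJ/mol).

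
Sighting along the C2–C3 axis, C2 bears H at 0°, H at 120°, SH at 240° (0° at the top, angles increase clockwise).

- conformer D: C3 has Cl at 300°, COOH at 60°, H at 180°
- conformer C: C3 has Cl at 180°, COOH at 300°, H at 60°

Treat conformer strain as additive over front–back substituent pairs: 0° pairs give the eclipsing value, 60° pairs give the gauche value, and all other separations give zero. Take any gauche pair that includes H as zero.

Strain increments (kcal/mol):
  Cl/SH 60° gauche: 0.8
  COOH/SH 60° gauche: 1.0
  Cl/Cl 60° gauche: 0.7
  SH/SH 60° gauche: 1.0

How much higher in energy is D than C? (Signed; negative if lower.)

D is staggered. SH at 240° is gauche with Cl at 300° (0.8). Total 0.8 kcal/mol.
C is staggered. SH at 240° is gauche with Cl at 180° (0.8); SH at 240° is gauche with COOH at 300° (1.0). Total 1.8 kcal/mol.
E(D) − E(C) = 0.8 − 1.8 = -1.0 kcal/mol.

-1.0 kcal/mol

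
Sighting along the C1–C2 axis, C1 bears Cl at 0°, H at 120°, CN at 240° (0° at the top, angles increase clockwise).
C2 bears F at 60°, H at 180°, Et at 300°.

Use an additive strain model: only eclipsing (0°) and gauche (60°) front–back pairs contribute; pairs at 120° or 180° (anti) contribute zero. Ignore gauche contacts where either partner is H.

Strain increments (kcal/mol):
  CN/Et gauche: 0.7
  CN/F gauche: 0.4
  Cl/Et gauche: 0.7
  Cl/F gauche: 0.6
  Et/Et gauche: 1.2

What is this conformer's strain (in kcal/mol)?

This conformer (staggered): Cl(0°)/F(60°) gauche 0.6; Cl(0°)/Et(300°) gauche 0.7; CN(240°)/Et(300°) gauche 0.7 → 2.0 kcal/mol.

2.0 kcal/mol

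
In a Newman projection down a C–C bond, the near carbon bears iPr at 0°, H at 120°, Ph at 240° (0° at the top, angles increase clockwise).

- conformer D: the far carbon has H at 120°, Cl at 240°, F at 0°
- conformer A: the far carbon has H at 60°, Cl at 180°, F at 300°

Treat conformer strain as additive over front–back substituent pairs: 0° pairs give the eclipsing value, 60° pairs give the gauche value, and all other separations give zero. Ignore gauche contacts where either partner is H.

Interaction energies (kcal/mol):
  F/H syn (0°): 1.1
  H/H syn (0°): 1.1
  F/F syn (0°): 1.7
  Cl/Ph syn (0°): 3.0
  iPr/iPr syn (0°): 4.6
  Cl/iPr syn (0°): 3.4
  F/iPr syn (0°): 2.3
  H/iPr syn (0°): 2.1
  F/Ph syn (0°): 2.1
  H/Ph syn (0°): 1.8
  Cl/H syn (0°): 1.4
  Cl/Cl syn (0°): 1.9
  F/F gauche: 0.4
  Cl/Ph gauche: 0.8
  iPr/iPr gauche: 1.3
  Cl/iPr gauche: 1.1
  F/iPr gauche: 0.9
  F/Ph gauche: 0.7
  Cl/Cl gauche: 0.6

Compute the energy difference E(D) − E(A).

+4.0 kcal/mol

D (eclipsed): iPr(0°)/F(0°) eclipsed 2.3; H(120°)/H(120°) eclipsed 1.1; Ph(240°)/Cl(240°) eclipsed 3.0 → 6.4 kcal/mol.
A (staggered): iPr(0°)/F(300°) gauche 0.9; Ph(240°)/Cl(180°) gauche 0.8; Ph(240°)/F(300°) gauche 0.7 → 2.4 kcal/mol.
E(D) − E(A) = 6.4 − 2.4 = +4.0 kcal/mol.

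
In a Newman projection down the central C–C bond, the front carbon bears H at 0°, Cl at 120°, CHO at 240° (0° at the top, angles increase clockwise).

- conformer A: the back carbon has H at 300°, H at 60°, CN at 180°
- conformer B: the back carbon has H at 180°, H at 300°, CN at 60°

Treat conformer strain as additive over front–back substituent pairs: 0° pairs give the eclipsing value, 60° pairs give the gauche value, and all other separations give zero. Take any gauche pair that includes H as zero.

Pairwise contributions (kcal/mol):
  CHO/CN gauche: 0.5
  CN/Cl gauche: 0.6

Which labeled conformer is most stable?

A (staggered): Cl–CN gauche, CHO–CN gauche; 0.6 + 0.5 = 1.1 kcal/mol.
B (staggered): Cl–CN gauche; 0.6 = 0.6 kcal/mol.
B has the lowest total (0.6 kcal/mol).

B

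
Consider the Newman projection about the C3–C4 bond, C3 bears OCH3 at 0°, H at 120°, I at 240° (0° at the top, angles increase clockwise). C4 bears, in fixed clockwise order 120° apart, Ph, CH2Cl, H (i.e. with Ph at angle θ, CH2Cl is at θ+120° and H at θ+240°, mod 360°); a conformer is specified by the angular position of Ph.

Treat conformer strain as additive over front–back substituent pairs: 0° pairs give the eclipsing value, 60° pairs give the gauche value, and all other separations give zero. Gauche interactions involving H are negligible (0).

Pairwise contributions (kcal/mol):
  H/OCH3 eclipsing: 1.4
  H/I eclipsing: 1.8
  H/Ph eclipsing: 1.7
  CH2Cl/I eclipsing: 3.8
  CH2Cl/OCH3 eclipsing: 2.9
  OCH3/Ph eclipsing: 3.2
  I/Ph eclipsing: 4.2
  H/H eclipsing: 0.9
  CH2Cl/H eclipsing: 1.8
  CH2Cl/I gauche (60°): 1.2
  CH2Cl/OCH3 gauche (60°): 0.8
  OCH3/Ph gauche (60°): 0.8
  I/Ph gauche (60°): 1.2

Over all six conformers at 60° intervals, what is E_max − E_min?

Ph at 0° (eclipsed): OCH3(0°)/Ph(0°) eclipsed 3.2; H(120°)/CH2Cl(120°) eclipsed 1.8; I(240°)/H(240°) eclipsed 1.8 → 6.8 kcal/mol.
Ph at 60° (staggered): OCH3(0°)/Ph(60°) gauche 0.8; I(240°)/CH2Cl(180°) gauche 1.2 → 2.0 kcal/mol.
Ph at 120° (eclipsed): OCH3(0°)/H(0°) eclipsed 1.4; H(120°)/Ph(120°) eclipsed 1.7; I(240°)/CH2Cl(240°) eclipsed 3.8 → 6.9 kcal/mol.
Ph at 180° (staggered): OCH3(0°)/CH2Cl(300°) gauche 0.8; I(240°)/Ph(180°) gauche 1.2; I(240°)/CH2Cl(300°) gauche 1.2 → 3.2 kcal/mol.
Ph at 240° (eclipsed): OCH3(0°)/CH2Cl(0°) eclipsed 2.9; H(120°)/H(120°) eclipsed 0.9; I(240°)/Ph(240°) eclipsed 4.2 → 8.0 kcal/mol.
Ph at 300° (staggered): OCH3(0°)/Ph(300°) gauche 0.8; OCH3(0°)/CH2Cl(60°) gauche 0.8; I(240°)/Ph(300°) gauche 1.2 → 2.8 kcal/mol.
Max at 240° (8.0 kcal/mol), min at 60° (2.0 kcal/mol); barrier = 6.0 kcal/mol.

6.0 kcal/mol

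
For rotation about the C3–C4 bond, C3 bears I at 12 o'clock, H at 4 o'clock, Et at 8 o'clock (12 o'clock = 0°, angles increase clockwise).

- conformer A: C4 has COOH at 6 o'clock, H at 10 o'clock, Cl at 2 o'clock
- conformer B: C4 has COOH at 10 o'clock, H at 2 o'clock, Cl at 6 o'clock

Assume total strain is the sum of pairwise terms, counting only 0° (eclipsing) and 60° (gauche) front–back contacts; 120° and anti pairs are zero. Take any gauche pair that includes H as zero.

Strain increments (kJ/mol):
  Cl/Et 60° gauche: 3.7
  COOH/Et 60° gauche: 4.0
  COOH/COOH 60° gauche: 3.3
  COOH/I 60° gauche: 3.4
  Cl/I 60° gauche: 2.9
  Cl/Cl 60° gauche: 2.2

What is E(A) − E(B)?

-4.2 kJ/mol

A (staggered): I(0°)/Cl(60°) gauche 2.9; Et(240°)/COOH(180°) gauche 4.0 → 6.9 kJ/mol.
B (staggered): I(0°)/COOH(300°) gauche 3.4; Et(240°)/COOH(300°) gauche 4.0; Et(240°)/Cl(180°) gauche 3.7 → 11.1 kJ/mol.
E(A) − E(B) = 6.9 − 11.1 = -4.2 kJ/mol.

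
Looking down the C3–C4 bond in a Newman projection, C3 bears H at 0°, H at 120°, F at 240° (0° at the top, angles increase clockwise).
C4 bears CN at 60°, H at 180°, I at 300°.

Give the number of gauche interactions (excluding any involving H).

Non-H gauche pairs: F(240°)/I(300°) — 1 interaction.

1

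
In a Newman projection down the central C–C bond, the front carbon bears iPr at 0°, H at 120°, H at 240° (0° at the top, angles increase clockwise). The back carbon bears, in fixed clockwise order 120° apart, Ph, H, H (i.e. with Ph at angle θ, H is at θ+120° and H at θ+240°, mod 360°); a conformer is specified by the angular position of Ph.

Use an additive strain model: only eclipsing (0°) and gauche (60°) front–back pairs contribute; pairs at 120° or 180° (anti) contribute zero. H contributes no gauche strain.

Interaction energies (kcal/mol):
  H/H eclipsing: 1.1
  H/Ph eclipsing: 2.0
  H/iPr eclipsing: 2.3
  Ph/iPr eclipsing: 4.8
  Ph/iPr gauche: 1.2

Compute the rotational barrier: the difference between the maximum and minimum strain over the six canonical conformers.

7.0 kcal/mol

Ph at 0° (eclipsed): iPr–Ph eclipsed, H–H eclipsed, H–H eclipsed; 4.8 + 1.1 + 1.1 = 7.0 kcal/mol.
Ph at 60° (staggered): iPr–Ph gauche; 1.2 = 1.2 kcal/mol.
Ph at 120° (eclipsed): iPr–H eclipsed, H–Ph eclipsed, H–H eclipsed; 2.3 + 2.0 + 1.1 = 5.4 kcal/mol.
Ph at 180° (staggered): no non-H gauche contacts → 0.0 kcal/mol.
Ph at 240° (eclipsed): iPr–H eclipsed, H–H eclipsed, H–Ph eclipsed; 2.3 + 1.1 + 2.0 = 5.4 kcal/mol.
Ph at 300° (staggered): iPr–Ph gauche; 1.2 = 1.2 kcal/mol.
Max at 0° (7.0 kcal/mol), min at 180° (0.0 kcal/mol); barrier = 7.0 kcal/mol.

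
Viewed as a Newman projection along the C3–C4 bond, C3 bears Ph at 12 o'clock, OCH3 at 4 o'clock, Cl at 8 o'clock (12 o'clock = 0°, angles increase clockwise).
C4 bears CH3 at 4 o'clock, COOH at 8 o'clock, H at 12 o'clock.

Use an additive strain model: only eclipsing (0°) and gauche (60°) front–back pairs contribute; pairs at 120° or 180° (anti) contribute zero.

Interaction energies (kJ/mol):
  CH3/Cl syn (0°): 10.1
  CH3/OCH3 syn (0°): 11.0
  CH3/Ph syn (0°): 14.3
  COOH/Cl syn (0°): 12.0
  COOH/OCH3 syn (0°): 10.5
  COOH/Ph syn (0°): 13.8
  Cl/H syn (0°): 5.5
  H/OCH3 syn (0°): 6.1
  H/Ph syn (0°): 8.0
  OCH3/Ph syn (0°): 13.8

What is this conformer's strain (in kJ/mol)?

This conformer (eclipsed): Ph(0°)/H(0°) eclipsed 8.0; OCH3(120°)/CH3(120°) eclipsed 11.0; Cl(240°)/COOH(240°) eclipsed 12.0 → 31.0 kJ/mol.

31.0 kJ/mol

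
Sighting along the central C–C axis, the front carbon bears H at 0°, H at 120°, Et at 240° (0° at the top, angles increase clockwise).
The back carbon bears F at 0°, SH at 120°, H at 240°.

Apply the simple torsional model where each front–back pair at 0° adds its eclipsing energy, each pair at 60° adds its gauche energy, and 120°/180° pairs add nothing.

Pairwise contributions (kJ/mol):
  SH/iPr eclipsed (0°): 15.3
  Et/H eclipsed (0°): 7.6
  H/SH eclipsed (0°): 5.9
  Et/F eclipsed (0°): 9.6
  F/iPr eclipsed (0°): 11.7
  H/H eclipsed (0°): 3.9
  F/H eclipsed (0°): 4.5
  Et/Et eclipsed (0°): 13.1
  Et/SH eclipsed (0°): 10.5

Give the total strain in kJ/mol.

18.0 kJ/mol

This conformer is eclipsed. H at 0° is eclipsed with F at 0° (4.5); H at 120° is eclipsed with SH at 120° (5.9); Et at 240° is eclipsed with H at 240° (7.6). Total 18.0 kJ/mol.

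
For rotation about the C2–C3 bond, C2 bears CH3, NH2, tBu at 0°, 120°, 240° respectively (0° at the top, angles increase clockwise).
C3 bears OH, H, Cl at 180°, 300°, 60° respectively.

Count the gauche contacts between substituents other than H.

4

Non-H gauche pairs: CH3(0°)/Cl(60°); NH2(120°)/OH(180°); NH2(120°)/Cl(60°); tBu(240°)/OH(180°) — 4 interactions.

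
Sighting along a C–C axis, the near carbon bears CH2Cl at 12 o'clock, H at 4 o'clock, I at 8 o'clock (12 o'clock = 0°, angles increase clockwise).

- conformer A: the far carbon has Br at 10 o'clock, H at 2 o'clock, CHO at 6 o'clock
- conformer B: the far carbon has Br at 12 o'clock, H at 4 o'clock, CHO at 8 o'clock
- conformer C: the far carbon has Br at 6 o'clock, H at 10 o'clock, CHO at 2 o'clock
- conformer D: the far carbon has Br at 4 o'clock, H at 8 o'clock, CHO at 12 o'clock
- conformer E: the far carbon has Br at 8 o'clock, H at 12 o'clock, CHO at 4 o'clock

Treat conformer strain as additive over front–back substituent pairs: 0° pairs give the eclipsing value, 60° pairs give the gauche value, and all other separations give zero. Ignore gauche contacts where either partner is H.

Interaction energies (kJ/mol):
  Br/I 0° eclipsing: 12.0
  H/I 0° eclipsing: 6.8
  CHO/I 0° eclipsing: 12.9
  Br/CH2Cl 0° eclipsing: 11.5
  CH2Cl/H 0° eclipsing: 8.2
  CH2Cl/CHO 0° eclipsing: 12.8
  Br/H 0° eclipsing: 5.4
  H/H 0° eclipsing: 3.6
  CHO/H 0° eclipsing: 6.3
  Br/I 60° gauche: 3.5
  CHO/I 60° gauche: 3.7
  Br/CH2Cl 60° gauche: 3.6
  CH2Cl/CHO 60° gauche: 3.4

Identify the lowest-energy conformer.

A is staggered. CH2Cl at 0° is gauche with Br at 300° (3.6); I at 240° is gauche with Br at 300° (3.5); I at 240° is gauche with CHO at 180° (3.7). Total 10.8 kJ/mol.
B is eclipsed. CH2Cl at 0° is eclipsed with Br at 0° (11.5); H at 120° is eclipsed with H at 120° (3.6); I at 240° is eclipsed with CHO at 240° (12.9). Total 28.0 kJ/mol.
C is staggered. CH2Cl at 0° is gauche with CHO at 60° (3.4); I at 240° is gauche with Br at 180° (3.5). Total 6.9 kJ/mol.
D is eclipsed. CH2Cl at 0° is eclipsed with CHO at 0° (12.8); H at 120° is eclipsed with Br at 120° (5.4); I at 240° is eclipsed with H at 240° (6.8). Total 25.0 kJ/mol.
E is eclipsed. CH2Cl at 0° is eclipsed with H at 0° (8.2); H at 120° is eclipsed with CHO at 120° (6.3); I at 240° is eclipsed with Br at 240° (12.0). Total 26.5 kJ/mol.
C has the lowest total (6.9 kJ/mol).

C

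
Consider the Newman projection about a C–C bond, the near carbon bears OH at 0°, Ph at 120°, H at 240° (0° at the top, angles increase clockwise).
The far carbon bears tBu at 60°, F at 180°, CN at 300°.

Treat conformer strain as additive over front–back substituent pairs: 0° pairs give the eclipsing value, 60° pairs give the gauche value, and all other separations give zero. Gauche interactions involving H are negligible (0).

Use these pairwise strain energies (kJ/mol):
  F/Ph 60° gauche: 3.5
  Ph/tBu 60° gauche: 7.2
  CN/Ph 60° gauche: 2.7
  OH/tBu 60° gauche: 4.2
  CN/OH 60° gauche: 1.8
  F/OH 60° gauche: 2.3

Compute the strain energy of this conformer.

This conformer (staggered): OH–tBu gauche, OH–CN gauche, Ph–tBu gauche, Ph–F gauche; 4.2 + 1.8 + 7.2 + 3.5 = 16.7 kJ/mol.

16.7 kJ/mol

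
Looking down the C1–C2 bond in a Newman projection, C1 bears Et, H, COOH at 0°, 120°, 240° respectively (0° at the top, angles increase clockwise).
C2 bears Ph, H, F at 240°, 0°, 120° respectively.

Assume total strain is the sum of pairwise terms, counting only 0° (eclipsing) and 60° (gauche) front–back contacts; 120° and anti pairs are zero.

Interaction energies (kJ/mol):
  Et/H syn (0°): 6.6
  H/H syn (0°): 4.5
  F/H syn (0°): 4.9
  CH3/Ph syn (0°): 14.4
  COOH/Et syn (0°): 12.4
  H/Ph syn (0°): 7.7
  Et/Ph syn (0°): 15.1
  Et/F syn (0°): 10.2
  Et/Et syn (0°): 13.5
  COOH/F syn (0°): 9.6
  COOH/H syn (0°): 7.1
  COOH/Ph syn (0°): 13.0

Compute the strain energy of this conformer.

24.5 kJ/mol

This conformer (eclipsed): Et(0°)/H(0°) eclipsed 6.6; H(120°)/F(120°) eclipsed 4.9; COOH(240°)/Ph(240°) eclipsed 13.0 → 24.5 kJ/mol.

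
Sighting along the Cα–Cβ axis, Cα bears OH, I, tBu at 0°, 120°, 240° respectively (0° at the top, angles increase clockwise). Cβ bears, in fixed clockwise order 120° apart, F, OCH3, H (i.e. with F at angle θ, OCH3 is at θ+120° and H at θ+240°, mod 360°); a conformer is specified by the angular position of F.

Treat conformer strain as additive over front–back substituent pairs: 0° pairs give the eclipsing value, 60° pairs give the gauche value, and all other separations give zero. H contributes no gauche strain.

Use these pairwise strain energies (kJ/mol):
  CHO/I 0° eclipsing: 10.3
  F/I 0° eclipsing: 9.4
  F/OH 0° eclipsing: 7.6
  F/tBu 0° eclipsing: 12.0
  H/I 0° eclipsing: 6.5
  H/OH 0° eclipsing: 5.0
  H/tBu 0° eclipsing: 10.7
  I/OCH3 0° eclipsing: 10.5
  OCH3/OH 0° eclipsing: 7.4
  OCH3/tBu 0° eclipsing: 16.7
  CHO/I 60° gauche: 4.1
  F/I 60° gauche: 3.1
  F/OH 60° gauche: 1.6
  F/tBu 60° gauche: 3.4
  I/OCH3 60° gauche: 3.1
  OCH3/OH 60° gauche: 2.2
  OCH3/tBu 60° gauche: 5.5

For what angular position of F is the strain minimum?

300°

F at 0° (eclipsed): OH(0°)/F(0°) eclipsed 7.6; I(120°)/OCH3(120°) eclipsed 10.5; tBu(240°)/H(240°) eclipsed 10.7 → 28.8 kJ/mol.
F at 60° (staggered): OH(0°)/F(60°) gauche 1.6; I(120°)/F(60°) gauche 3.1; I(120°)/OCH3(180°) gauche 3.1; tBu(240°)/OCH3(180°) gauche 5.5 → 13.3 kJ/mol.
F at 120° (eclipsed): OH(0°)/H(0°) eclipsed 5.0; I(120°)/F(120°) eclipsed 9.4; tBu(240°)/OCH3(240°) eclipsed 16.7 → 31.1 kJ/mol.
F at 180° (staggered): OH(0°)/OCH3(300°) gauche 2.2; I(120°)/F(180°) gauche 3.1; tBu(240°)/F(180°) gauche 3.4; tBu(240°)/OCH3(300°) gauche 5.5 → 14.2 kJ/mol.
F at 240° (eclipsed): OH(0°)/OCH3(0°) eclipsed 7.4; I(120°)/H(120°) eclipsed 6.5; tBu(240°)/F(240°) eclipsed 12.0 → 25.9 kJ/mol.
F at 300° (staggered): OH(0°)/F(300°) gauche 1.6; OH(0°)/OCH3(60°) gauche 2.2; I(120°)/OCH3(60°) gauche 3.1; tBu(240°)/F(300°) gauche 3.4 → 10.3 kJ/mol.
The minimum (10.3 kJ/mol) occurs with F at 300°.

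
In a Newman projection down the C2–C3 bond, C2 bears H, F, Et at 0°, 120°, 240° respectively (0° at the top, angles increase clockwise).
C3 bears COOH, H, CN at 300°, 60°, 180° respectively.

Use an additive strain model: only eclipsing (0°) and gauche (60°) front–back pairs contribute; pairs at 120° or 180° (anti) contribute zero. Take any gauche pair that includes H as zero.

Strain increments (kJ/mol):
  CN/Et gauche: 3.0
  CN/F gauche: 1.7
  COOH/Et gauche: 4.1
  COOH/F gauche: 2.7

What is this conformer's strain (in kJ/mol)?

This conformer is staggered. F at 120° is gauche with CN at 180° (1.7); Et at 240° is gauche with COOH at 300° (4.1); Et at 240° is gauche with CN at 180° (3.0). Total 8.8 kJ/mol.

8.8 kJ/mol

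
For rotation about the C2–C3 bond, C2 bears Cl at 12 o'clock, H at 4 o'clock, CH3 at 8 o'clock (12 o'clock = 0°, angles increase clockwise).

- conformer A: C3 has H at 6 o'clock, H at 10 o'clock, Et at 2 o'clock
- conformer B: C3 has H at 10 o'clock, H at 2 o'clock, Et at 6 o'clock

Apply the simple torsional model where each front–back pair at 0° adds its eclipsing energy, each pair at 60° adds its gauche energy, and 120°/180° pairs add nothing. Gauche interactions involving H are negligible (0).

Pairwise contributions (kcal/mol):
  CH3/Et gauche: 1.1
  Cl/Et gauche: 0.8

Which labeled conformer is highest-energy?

B

A (staggered): Cl(0°)/Et(60°) gauche 0.8 → 0.8 kcal/mol.
B (staggered): CH3(240°)/Et(180°) gauche 1.1 → 1.1 kcal/mol.
B has the highest total (1.1 kcal/mol).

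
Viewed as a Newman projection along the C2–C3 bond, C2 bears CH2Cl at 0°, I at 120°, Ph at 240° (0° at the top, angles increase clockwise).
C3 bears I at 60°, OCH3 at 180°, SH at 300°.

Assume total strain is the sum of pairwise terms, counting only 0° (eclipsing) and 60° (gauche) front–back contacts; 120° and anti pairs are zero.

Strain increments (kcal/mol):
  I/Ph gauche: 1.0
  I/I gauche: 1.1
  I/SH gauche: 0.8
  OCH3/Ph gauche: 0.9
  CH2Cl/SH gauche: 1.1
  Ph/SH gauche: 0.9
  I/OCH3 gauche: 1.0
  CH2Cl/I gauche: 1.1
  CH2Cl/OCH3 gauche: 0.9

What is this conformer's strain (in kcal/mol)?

6.1 kcal/mol

This conformer (staggered): CH2Cl(0°)/I(60°) gauche 1.1; CH2Cl(0°)/SH(300°) gauche 1.1; I(120°)/I(60°) gauche 1.1; I(120°)/OCH3(180°) gauche 1.0; Ph(240°)/OCH3(180°) gauche 0.9; Ph(240°)/SH(300°) gauche 0.9 → 6.1 kcal/mol.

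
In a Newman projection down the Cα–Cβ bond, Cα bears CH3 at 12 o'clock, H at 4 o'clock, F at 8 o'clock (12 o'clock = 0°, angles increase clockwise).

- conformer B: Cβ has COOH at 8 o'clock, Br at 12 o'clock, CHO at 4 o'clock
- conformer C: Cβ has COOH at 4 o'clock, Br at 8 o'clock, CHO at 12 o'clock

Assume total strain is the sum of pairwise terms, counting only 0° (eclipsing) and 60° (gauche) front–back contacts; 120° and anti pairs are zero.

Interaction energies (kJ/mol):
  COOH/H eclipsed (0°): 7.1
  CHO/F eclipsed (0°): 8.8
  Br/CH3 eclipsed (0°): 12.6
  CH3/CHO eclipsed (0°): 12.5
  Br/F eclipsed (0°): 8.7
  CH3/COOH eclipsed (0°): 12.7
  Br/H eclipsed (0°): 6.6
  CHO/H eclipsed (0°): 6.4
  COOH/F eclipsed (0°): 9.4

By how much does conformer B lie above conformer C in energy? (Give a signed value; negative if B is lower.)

B (eclipsed): CH3(0°)/Br(0°) eclipsed 12.6; H(120°)/CHO(120°) eclipsed 6.4; F(240°)/COOH(240°) eclipsed 9.4 → 28.4 kJ/mol.
C (eclipsed): CH3(0°)/CHO(0°) eclipsed 12.5; H(120°)/COOH(120°) eclipsed 7.1; F(240°)/Br(240°) eclipsed 8.7 → 28.3 kJ/mol.
E(B) − E(C) = 28.4 − 28.3 = +0.1 kJ/mol.

+0.1 kJ/mol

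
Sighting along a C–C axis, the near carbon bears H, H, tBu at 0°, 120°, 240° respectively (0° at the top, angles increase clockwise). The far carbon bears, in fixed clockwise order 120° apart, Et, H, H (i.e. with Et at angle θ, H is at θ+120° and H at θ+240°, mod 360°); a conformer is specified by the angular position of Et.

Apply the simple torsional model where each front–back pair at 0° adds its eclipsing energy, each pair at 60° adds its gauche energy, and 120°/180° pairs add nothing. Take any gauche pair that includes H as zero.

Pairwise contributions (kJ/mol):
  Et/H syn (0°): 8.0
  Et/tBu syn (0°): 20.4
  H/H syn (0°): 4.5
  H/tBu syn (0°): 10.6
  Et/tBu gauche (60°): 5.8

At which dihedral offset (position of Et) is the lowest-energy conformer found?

Et at 0° (eclipsed): H–Et eclipsed, H–H eclipsed, tBu–H eclipsed; 8.0 + 4.5 + 10.6 = 23.1 kJ/mol.
Et at 60° (staggered): no non-H gauche contacts → 0.0 kJ/mol.
Et at 120° (eclipsed): H–H eclipsed, H–Et eclipsed, tBu–H eclipsed; 4.5 + 8.0 + 10.6 = 23.1 kJ/mol.
Et at 180° (staggered): tBu–Et gauche; 5.8 = 5.8 kJ/mol.
Et at 240° (eclipsed): H–H eclipsed, H–H eclipsed, tBu–Et eclipsed; 4.5 + 4.5 + 20.4 = 29.4 kJ/mol.
Et at 300° (staggered): tBu–Et gauche; 5.8 = 5.8 kJ/mol.
The minimum (0.0 kJ/mol) occurs with Et at 60°.

60°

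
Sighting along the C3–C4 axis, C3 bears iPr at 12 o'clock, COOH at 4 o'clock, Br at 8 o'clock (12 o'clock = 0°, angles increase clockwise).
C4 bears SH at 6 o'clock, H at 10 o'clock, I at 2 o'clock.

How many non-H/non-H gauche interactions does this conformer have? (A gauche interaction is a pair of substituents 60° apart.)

Non-H gauche pairs: iPr(0°)/I(60°); COOH(120°)/SH(180°); COOH(120°)/I(60°); Br(240°)/SH(180°) — 4 interactions.

4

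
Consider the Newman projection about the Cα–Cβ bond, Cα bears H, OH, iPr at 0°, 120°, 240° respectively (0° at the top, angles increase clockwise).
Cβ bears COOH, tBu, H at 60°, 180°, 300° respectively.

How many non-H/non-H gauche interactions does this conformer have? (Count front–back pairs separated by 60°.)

3

Non-H gauche pairs: OH(120°)/COOH(60°); OH(120°)/tBu(180°); iPr(240°)/tBu(180°) — 3 interactions.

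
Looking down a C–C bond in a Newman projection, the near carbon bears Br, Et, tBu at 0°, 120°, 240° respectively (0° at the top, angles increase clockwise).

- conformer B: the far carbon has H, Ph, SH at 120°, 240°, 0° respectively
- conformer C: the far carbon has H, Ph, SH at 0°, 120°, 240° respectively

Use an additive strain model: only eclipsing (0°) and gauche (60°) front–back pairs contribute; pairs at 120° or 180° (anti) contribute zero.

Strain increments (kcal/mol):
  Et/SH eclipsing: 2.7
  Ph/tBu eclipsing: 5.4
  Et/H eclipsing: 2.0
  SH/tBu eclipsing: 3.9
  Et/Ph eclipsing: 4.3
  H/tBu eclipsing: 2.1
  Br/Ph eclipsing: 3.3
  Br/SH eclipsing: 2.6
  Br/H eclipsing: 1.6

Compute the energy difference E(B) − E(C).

B (eclipsed): Br(0°)/SH(0°) eclipsed 2.6; Et(120°)/H(120°) eclipsed 2.0; tBu(240°)/Ph(240°) eclipsed 5.4 → 10.0 kcal/mol.
C (eclipsed): Br(0°)/H(0°) eclipsed 1.6; Et(120°)/Ph(120°) eclipsed 4.3; tBu(240°)/SH(240°) eclipsed 3.9 → 9.8 kcal/mol.
E(B) − E(C) = 10.0 − 9.8 = +0.2 kcal/mol.

+0.2 kcal/mol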